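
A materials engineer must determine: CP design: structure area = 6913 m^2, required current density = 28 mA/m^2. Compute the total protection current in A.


I = area * current density, then convert mA → A (÷1000)
I = 6913 * 28 / 1000 = 193.56 A

193.56 A


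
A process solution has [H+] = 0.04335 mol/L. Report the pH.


pH = −log10[H+]
pH = −log10(0.04335) = 1.36

1.36


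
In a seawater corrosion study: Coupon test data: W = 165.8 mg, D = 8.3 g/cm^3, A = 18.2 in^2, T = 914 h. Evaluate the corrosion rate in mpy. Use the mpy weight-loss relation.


Apply the mpy weight-loss relation: CR = 534 * W / (D * A * T)
Numerator: 534 * 165.8 = 88537.2
Denominator: 8.3 * 18.2 * 914 = 138068.84
CR = 88537.2 / 138068.84 = 0.641 mpy

0.641 mpy


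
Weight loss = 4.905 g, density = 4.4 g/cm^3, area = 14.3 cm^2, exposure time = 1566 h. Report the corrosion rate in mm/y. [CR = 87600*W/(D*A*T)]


Apply the mm/y weight-loss relation: CR = 87600 * W / (D * A * T)
Numerator: 87600 * 4.905 = 429678.0
Denominator: 4.4 * 14.3 * 1566 = 98532.72
CR = 429678.0 / 98532.72 = 4.360765 mm/y

4.360765 mm/y


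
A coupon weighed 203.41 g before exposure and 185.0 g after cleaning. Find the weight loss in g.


Weight loss = initial − final
WL = 203.41 − 185.0 = 18.41 g

18.41 g


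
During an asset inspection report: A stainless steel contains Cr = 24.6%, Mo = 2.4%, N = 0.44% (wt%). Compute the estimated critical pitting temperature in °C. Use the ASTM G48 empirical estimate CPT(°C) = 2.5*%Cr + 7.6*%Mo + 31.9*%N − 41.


Apply the ASTM G48 empirical CPT estimate: CPT(°C) = 2.5*%Cr + 7.6*%Mo + 31.9*%N − 41
2.5*24.6 = 61.5; 7.6*2.4 = 18.24; 31.9*0.44 = 14.036
CPT = 61.5 + 18.24 + 14.036 − 41 = 52.776 °C
Rounded to 0.1 °C: CPT ≈ 52.8 °C

52.8 °C


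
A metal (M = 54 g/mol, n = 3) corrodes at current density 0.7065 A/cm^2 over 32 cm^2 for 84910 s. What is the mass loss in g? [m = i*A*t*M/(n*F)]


Apply Faraday's law: m = i*A*t*M / (n*F)
Total charge passed Q = i*A*t = 0.7065*32*84910 = 1919645.28 C
m = Q*M/(n*F) = 1919645.28*54/(3*96485) = 358.124 g

358.124 g


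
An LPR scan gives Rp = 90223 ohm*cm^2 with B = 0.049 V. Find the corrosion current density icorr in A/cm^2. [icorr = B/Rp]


Apply the Stern-Geary relation: icorr = B / Rp
icorr = 0.049 / 90223 = 5.431×10^-7 A/cm^2

5.431×10^-7 A/cm^2


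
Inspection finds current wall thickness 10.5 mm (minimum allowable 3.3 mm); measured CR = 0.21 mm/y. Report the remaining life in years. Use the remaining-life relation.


Apply the remaining-life relation: RL = (t_current − t_min) / CR
RL = (10.5 − 3.3) / 0.21 = 7.2 / 0.21 = 34.3 years

34.3 years


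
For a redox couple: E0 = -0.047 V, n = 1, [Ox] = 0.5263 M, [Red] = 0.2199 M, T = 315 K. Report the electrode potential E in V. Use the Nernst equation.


Apply the Nernst equation: E = E0 + (RT/nF)*ln([Ox]/[Red])
Step 1: RT/nF = 8.314*315/(1*96485) = 0.02714318 V
Step 2: [Ox]/[Red] = 0.5263/0.2199 = 2.393361
Step 3: ln(2.393361) = 0.872699
Step 4: correction = 0.02714318 * 0.872699 = 0.024 V
E = -0.047 + 0.024 = -0.023 V

-0.023 V


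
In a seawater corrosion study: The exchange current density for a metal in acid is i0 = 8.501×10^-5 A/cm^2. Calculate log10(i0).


i0 = 8.501×10^-5 A/cm^2
log10(i0) = -4.071

-4.071


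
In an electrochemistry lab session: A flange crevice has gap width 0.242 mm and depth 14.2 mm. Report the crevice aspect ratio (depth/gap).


Aspect ratio = depth / gap
Ratio = 14.2 / 0.242 = 58.7

58.7


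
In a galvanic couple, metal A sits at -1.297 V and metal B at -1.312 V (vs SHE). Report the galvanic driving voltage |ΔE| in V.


Driving voltage is the absolute potential difference.
|ΔE| = |-1.297 − (-1.312)| = 0.015 V

0.015 V


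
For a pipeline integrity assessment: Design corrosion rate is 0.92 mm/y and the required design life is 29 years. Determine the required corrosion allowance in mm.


Corrosion allowance = CR × design life
CA = 0.92 * 29 = 26.68 mm

26.68 mm


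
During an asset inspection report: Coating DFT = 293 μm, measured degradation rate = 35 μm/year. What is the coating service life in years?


Service life = thickness / degradation rate
Life = 293 / 35 = 8.4 years

8.4 years


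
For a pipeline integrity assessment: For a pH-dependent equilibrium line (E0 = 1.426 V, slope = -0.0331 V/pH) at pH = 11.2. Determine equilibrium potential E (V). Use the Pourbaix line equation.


Apply the Pourbaix line equation: E = E0 + slope*pH
E = 1.426 + (-0.0331)*11.2 = 1.426 + (-0.37072) = 1.05528 V
Rounded to 3 decimal places: E = 1.055 V

1.055 V


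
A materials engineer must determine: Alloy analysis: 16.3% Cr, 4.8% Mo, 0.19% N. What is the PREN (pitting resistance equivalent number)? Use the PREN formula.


Apply the PREN formula: PREN = Cr + 3.3*Mo + 16*N
PREN = 16.3 + 3.3*4.8 + 16*0.19
PREN = 16.3 + 15.84 + 3.04 = 35.18

35.18


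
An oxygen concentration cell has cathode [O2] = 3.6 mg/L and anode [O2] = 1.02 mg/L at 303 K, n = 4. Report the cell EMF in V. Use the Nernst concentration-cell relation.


Apply the Nernst concentration-cell relation: E = (RT/nF)*ln(C_cathode/C_anode)
RT/nF = 8.314*303/(4*96485) = 0.00652729 V
ln(3.6/1.02) = 1.26113
E = 0.00652729 * 1.26113 = 0.00823 V

0.00823 V


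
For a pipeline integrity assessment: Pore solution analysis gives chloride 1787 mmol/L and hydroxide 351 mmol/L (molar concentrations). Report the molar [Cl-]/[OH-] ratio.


Threshold parameter = [Cl-] / [OH-] (molar basis; both in mmol/L, so units cancel)
Ratio = 1787 / 351 = 5.09

5.09


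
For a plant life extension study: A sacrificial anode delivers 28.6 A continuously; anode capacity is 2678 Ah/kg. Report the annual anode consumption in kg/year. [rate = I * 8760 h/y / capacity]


Annual consumption = current * hours per year / capacity
Rate = 28.6 * 8760 / 2678 = 93.6 kg/year

93.6 kg/year


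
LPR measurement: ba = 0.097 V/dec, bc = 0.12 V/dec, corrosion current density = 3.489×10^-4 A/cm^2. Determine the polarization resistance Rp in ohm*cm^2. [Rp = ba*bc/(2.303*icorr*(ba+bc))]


Apply the Stern-Geary equation: Rp = ba*bc / (2.303*icorr*(ba+bc))
ba*bc = 0.097*0.12 = 0.01164
ba+bc = 0.217; 2.303*icorr*(ba+bc) = 2.303*3.489×10^-4*0.217 = 1.7436312×10^-4
Rp = 0.01164 / 1.7436312×10^-4 = 66.76 ohm*cm^2

66.76 ohm*cm^2


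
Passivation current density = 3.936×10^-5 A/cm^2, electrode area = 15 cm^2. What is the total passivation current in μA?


I = i_pass * A, then convert A → μA (×10^6)
I = 3.936×10^-5 * 15 * 10^6 = 590.4 μA

590.4 μA


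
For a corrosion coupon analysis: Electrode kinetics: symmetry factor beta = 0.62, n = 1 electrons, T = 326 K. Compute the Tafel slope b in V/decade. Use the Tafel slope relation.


Apply the Tafel slope relation: b = 2.303*R*T/(beta*n*F)
Numerator: 2.303 * 8.314 * 326 = 6241.97
Denominator: 0.62 * 1 * 96485 = 59820.7
b = 6241.97 / 59820.7 = 0.1043 V/decade

0.1043 V/decade


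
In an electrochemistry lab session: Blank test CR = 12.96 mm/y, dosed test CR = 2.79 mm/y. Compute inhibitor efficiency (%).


Apply the inhibitor-efficiency definition: IE = (CR_blank − CR_inh)/CR_blank × 100
IE = (12.96 − 2.79) / 12.96 × 100
IE = 10.17 / 12.96 × 100 = 78.5 %

78.5 %


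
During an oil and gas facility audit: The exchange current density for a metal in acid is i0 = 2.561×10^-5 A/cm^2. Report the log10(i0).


i0 = 2.561×10^-5 A/cm^2
log10(i0) = -4.592

-4.592


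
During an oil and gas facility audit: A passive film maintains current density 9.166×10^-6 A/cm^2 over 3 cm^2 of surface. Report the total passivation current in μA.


I = i_pass * A, then convert A → μA (×10^6)
I = 9.166×10^-6 * 3 * 10^6 = 27.5 μA

27.5 μA


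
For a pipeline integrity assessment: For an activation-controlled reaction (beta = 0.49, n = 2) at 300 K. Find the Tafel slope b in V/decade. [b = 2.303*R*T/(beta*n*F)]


Apply the Tafel slope relation: b = 2.303*R*T/(beta*n*F)
Numerator: 2.303 * 8.314 * 300 = 5744.14
Denominator: 0.49 * 2 * 96485 = 94555.3
b = 5744.14 / 94555.3 = 0.0607 V/decade

0.0607 V/decade


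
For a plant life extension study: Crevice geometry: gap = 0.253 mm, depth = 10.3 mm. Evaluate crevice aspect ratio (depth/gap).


Aspect ratio = depth / gap
Ratio = 10.3 / 0.253 = 40.7

40.7


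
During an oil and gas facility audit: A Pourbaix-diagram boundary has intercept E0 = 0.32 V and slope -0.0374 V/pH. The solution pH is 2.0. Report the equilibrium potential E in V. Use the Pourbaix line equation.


Apply the Pourbaix line equation: E = E0 + slope*pH
E = 0.32 + (-0.0374)*2.0 = 0.32 + (-0.0748) = 0.2452 V
Rounded to 3 decimal places: E = 0.245 V

0.245 V


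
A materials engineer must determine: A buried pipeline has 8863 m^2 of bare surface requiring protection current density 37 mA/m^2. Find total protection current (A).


I = area * current density, then convert mA → A (÷1000)
I = 8863 * 37 / 1000 = 327.93 A

327.93 A


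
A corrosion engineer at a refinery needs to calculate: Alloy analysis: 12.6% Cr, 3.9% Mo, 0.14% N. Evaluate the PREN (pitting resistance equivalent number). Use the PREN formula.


Apply the PREN formula: PREN = Cr + 3.3*Mo + 16*N
PREN = 12.6 + 3.3*3.9 + 16*0.14
PREN = 12.6 + 12.87 + 2.24 = 27.71

27.71


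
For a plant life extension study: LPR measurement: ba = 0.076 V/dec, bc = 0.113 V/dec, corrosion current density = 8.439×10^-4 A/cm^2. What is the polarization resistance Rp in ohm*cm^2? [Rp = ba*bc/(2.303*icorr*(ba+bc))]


Apply the Stern-Geary equation: Rp = ba*bc / (2.303*icorr*(ba+bc))
ba*bc = 0.076*0.113 = 0.008588
ba+bc = 0.189; 2.303*icorr*(ba+bc) = 2.303*8.439×10^-4*0.189 = 3.6732182×10^-4
Rp = 0.008588 / 3.6732182×10^-4 = 23.38 ohm*cm^2

23.38 ohm*cm^2


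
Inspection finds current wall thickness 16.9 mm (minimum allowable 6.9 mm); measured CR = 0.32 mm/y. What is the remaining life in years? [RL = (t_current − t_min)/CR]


Apply the remaining-life relation: RL = (t_current − t_min) / CR
RL = (16.9 − 6.9) / 0.32 = 10.0 / 0.32 = 31.3 years

31.3 years


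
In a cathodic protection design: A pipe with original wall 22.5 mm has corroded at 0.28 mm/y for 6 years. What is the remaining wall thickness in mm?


Remaining wall = original − CR × time
t = 22.5 − 0.28*6 = 22.5 − 1.68 = 20.82 mm

20.82 mm


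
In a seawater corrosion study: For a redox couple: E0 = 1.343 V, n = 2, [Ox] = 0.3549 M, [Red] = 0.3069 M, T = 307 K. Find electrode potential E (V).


Apply the Nernst equation: E = E0 + (RT/nF)*ln([Ox]/[Red])
Step 1: RT/nF = 8.314*307/(2*96485) = 0.01322692 V
Step 2: [Ox]/[Red] = 0.3549/0.3069 = 1.156403
Step 3: ln(1.156403) = 0.145314
Step 4: correction = 0.01322692 * 0.145314 = 0.0019 V
E = 1.343 + 0.0019 = 1.3449 V

1.3449 V


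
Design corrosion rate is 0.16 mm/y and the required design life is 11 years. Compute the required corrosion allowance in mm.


Corrosion allowance = CR × design life
CA = 0.16 * 11 = 1.76 mm

1.76 mm


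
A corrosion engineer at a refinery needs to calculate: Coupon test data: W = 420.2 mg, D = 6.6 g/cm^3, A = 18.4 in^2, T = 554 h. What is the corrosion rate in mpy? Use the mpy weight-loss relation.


Apply the mpy weight-loss relation: CR = 534 * W / (D * A * T)
Numerator: 534 * 420.2 = 224386.8
Denominator: 6.6 * 18.4 * 554 = 67277.76
CR = 224386.8 / 67277.76 = 3.335 mpy

3.335 mpy


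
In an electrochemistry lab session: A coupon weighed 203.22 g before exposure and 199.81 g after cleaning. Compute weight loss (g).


Weight loss = initial − final
WL = 203.22 − 199.81 = 3.41 g

3.41 g


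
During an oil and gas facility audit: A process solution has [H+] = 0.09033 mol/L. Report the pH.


pH = −log10[H+]
pH = −log10(0.09033) = 1.04

1.04


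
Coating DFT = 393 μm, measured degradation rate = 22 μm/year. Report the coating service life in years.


Service life = thickness / degradation rate
Life = 393 / 22 = 17.9 years

17.9 years


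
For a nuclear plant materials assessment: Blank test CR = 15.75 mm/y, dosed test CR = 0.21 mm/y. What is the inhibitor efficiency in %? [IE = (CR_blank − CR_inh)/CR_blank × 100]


Apply the inhibitor-efficiency definition: IE = (CR_blank − CR_inh)/CR_blank × 100
IE = (15.75 − 0.21) / 15.75 × 100
IE = 15.54 / 15.75 × 100 = 98.7 %

98.7 %


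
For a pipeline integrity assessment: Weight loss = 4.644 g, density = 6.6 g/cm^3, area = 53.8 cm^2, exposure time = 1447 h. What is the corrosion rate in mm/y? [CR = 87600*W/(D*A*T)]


Apply the mm/y weight-loss relation: CR = 87600 * W / (D * A * T)
Numerator: 87600 * 4.644 = 406814.4
Denominator: 6.6 * 53.8 * 1447 = 513800.76
CR = 406814.4 / 513800.76 = 0.7918 mm/y

0.7918 mm/y


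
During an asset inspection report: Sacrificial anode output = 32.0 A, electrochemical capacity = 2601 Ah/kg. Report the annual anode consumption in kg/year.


Annual consumption = current * hours per year / capacity
Rate = 32.0 * 8760 / 2601 = 107.8 kg/year

107.8 kg/year


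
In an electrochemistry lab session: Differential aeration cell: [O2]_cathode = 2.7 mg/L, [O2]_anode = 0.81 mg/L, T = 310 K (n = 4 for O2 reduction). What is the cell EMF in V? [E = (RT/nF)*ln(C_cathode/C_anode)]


Apply the Nernst concentration-cell relation: E = (RT/nF)*ln(C_cathode/C_anode)
RT/nF = 8.314*310/(4*96485) = 0.00667808 V
ln(2.7/0.81) = 1.20397
E = 0.00667808 * 1.20397 = 0.00804 V

0.00804 V


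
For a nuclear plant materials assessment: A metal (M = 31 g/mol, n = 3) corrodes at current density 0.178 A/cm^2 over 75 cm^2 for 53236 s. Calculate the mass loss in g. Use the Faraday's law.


Apply Faraday's law: m = i*A*t*M / (n*F)
Total charge passed Q = i*A*t = 0.178*75*53236 = 710700.6 C
m = Q*M/(n*F) = 710700.6*31/(3*96485) = 76.114 g

76.114 g


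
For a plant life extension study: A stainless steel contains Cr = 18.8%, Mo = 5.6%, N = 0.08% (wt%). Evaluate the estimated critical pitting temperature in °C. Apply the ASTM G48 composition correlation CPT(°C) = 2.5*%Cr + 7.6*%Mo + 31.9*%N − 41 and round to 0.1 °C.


Apply the ASTM G48 empirical CPT estimate: CPT(°C) = 2.5*%Cr + 7.6*%Mo + 31.9*%N − 41
2.5*18.8 = 47; 7.6*5.6 = 42.56; 31.9*0.08 = 2.552
CPT = 47 + 42.56 + 2.552 − 41 = 51.112 °C
Rounded to 0.1 °C: CPT ≈ 51.1 °C

51.1 °C


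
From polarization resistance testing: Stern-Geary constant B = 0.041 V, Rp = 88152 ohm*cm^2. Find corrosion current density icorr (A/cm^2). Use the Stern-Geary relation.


Apply the Stern-Geary relation: icorr = B / Rp
icorr = 0.041 / 88152 = 4.651×10^-7 A/cm^2

4.651×10^-7 A/cm^2


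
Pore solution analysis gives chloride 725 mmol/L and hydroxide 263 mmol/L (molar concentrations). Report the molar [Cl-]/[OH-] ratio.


Threshold parameter = [Cl-] / [OH-] (molar basis; both in mmol/L, so units cancel)
Ratio = 725 / 263 = 2.76

2.76


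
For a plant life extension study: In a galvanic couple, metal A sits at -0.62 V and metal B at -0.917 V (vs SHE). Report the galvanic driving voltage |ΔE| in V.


Driving voltage is the absolute potential difference.
|ΔE| = |-0.62 − (-0.917)| = 0.297 V

0.297 V


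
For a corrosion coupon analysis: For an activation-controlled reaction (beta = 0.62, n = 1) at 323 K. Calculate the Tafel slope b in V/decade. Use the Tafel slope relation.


Apply the Tafel slope relation: b = 2.303*R*T/(beta*n*F)
Numerator: 2.303 * 8.314 * 323 = 6184.53
Denominator: 0.62 * 1 * 96485 = 59820.7
b = 6184.53 / 59820.7 = 0.1034 V/decade

0.1034 V/decade


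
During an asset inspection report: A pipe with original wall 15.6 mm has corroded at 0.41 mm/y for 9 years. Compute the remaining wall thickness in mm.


Remaining wall = original − CR × time
t = 15.6 − 0.41*9 = 15.6 − 3.69 = 11.91 mm

11.91 mm


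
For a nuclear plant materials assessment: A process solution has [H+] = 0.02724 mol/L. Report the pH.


pH = −log10[H+]
pH = −log10(0.02724) = 1.56

1.56


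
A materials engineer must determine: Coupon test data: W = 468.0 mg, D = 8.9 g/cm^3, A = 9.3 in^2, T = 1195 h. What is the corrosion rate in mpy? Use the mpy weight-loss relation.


Apply the mpy weight-loss relation: CR = 534 * W / (D * A * T)
Numerator: 534 * 468.0 = 249912.0
Denominator: 8.9 * 9.3 * 1195 = 98910.15
CR = 249912.0 / 98910.15 = 2.527 mpy

2.527 mpy


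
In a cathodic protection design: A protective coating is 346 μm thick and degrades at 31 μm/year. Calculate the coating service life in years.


Service life = thickness / degradation rate
Life = 346 / 31 = 11.2 years

11.2 years


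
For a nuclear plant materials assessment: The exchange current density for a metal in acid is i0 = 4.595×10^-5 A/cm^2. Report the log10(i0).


i0 = 4.595×10^-5 A/cm^2
log10(i0) = -4.338

-4.338


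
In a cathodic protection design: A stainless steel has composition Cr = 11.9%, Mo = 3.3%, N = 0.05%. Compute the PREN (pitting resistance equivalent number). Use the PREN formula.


Apply the PREN formula: PREN = Cr + 3.3*Mo + 16*N
PREN = 11.9 + 3.3*3.3 + 16*0.05
PREN = 11.9 + 10.89 + 0.8 = 23.59

23.59


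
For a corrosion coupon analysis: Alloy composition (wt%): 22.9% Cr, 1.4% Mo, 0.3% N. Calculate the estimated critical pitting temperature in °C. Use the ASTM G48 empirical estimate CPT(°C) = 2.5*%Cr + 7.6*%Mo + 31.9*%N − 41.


Apply the ASTM G48 empirical CPT estimate: CPT(°C) = 2.5*%Cr + 7.6*%Mo + 31.9*%N − 41
2.5*22.9 = 57.25; 7.6*1.4 = 10.64; 31.9*0.3 = 9.57
CPT = 57.25 + 10.64 + 9.57 − 41 = 36.46 °C
Rounded to 0.1 °C: CPT ≈ 36.5 °C

36.5 °C


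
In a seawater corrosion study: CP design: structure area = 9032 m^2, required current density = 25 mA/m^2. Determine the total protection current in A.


I = area * current density, then convert mA → A (÷1000)
I = 9032 * 25 / 1000 = 225.8 A

225.8 A


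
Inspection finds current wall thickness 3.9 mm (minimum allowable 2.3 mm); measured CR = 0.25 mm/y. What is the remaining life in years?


Apply the remaining-life relation: RL = (t_current − t_min) / CR
RL = (3.9 − 2.3) / 0.25 = 1.6 / 0.25 = 6.4 years

6.4 years


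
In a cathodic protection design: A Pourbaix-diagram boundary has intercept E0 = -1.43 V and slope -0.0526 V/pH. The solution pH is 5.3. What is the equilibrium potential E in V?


Apply the Pourbaix line equation: E = E0 + slope*pH
E = -1.43 + (-0.0526)*5.3 = -1.43 + (-0.27878) = -1.70878 V
Rounded to 3 decimal places: E = -1.709 V

-1.709 V


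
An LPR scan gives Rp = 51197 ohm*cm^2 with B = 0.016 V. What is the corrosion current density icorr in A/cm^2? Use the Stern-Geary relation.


Apply the Stern-Geary relation: icorr = B / Rp
icorr = 0.016 / 51197 = 3.125×10^-7 A/cm^2

3.125×10^-7 A/cm^2


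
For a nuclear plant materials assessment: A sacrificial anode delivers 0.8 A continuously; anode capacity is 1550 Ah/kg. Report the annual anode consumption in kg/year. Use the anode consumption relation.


Annual consumption = current * hours per year / capacity
Rate = 0.8 * 8760 / 1550 = 4.5 kg/year

4.5 kg/year


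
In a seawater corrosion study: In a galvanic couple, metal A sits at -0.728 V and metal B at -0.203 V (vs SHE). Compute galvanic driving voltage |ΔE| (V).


Driving voltage is the absolute potential difference.
|ΔE| = |-0.728 − (-0.203)| = 0.525 V

0.525 V


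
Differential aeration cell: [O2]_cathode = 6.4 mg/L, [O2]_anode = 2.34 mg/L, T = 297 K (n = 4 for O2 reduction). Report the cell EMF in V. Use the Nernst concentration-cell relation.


Apply the Nernst concentration-cell relation: E = (RT/nF)*ln(C_cathode/C_anode)
RT/nF = 8.314*297/(4*96485) = 0.00639804 V
ln(6.4/2.34) = 1.00615
E = 0.00639804 * 1.00615 = 0.00644 V

0.00644 V


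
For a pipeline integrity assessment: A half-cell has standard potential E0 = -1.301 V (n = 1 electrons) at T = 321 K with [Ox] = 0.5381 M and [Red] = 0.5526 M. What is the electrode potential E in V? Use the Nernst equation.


Apply the Nernst equation: E = E0 + (RT/nF)*ln([Ox]/[Red])
Step 1: RT/nF = 8.314*321/(1*96485) = 0.0276602 V
Step 2: [Ox]/[Red] = 0.5381/0.5526 = 0.97376
Step 3: ln(0.97376) = -0.02659
Step 4: correction = 0.0276602 * -0.02659 = -0.001 V
E = -1.301 + -0.001 = -1.302 V

-1.302 V


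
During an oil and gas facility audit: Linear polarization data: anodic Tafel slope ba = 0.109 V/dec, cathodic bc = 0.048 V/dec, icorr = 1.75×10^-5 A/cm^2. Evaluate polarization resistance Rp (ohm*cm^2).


Apply the Stern-Geary equation: Rp = ba*bc / (2.303*icorr*(ba+bc))
ba*bc = 0.109*0.048 = 0.005232
ba+bc = 0.157; 2.303*icorr*(ba+bc) = 2.303*1.75×10^-5*0.157 = 6.3274925×10^-6
Rp = 0.005232 / 6.3274925×10^-6 = 826.9 ohm*cm^2

826.9 ohm*cm^2


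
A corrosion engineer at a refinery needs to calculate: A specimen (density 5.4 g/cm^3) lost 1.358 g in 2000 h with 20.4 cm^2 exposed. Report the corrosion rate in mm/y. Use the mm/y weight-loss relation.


Apply the mm/y weight-loss relation: CR = 87600 * W / (D * A * T)
Numerator: 87600 * 1.358 = 118960.8
Denominator: 5.4 * 20.4 * 2000 = 220320.0
CR = 118960.8 / 220320.0 = 0.53995 mm/y

0.53995 mm/y


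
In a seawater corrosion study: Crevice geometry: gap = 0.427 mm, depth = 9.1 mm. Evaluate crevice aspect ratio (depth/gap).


Aspect ratio = depth / gap
Ratio = 9.1 / 0.427 = 21.3

21.3


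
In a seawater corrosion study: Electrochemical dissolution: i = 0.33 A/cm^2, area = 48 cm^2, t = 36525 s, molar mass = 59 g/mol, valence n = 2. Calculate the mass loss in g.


Apply Faraday's law: m = i*A*t*M / (n*F)
Total charge passed Q = i*A*t = 0.33*48*36525 = 578556 C
m = Q*M/(n*F) = 578556*59/(2*96485) = 176.89177 g

176.89177 g


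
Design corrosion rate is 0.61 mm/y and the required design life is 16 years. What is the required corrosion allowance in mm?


Corrosion allowance = CR × design life
CA = 0.61 * 16 = 9.76 mm

9.76 mm


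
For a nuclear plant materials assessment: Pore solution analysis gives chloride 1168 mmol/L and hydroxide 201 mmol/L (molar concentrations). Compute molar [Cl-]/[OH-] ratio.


Threshold parameter = [Cl-] / [OH-] (molar basis; both in mmol/L, so units cancel)
Ratio = 1168 / 201 = 5.81

5.81


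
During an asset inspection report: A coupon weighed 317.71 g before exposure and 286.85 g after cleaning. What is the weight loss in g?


Weight loss = initial − final
WL = 317.71 − 286.85 = 30.86 g

30.86 g


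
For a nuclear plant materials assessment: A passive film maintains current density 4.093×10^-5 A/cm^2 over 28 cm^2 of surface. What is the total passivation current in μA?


I = i_pass * A, then convert A → μA (×10^6)
I = 4.093×10^-5 * 28 * 10^6 = 1146.04 μA

1146.04 μA


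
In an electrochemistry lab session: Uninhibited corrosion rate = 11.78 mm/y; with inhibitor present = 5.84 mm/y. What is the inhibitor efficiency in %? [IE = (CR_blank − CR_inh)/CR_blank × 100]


Apply the inhibitor-efficiency definition: IE = (CR_blank − CR_inh)/CR_blank × 100
IE = (11.78 − 5.84) / 11.78 × 100
IE = 5.94 / 11.78 × 100 = 50.4 %

50.4 %


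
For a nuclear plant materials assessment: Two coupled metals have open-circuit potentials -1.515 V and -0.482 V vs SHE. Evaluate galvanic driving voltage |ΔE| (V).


Driving voltage is the absolute potential difference.
|ΔE| = |-1.515 − (-0.482)| = 1.033 V

1.033 V


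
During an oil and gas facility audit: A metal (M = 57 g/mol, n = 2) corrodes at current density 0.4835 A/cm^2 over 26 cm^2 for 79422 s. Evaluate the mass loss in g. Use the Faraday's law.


Apply Faraday's law: m = i*A*t*M / (n*F)
Total charge passed Q = i*A*t = 0.4835*26*79422 = 998413.962 C
m = Q*M/(n*F) = 998413.962*57/(2*96485) = 294.9142 g

294.9142 g


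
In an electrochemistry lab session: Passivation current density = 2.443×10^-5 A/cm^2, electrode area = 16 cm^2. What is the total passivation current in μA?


I = i_pass * A, then convert A → μA (×10^6)
I = 2.443×10^-5 * 16 * 10^6 = 390.88 μA

390.88 μA


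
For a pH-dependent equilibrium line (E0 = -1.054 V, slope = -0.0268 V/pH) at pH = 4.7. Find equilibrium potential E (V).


Apply the Pourbaix line equation: E = E0 + slope*pH
E = -1.054 + (-0.0268)*4.7 = -1.054 + (-0.12596) = -1.17996 V
Rounded to 3 decimal places: E = -1.180 V

-1.180 V


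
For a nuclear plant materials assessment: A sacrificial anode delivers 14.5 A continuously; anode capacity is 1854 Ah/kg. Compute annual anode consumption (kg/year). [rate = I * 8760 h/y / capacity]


Annual consumption = current * hours per year / capacity
Rate = 14.5 * 8760 / 1854 = 68.5 kg/year

68.5 kg/year


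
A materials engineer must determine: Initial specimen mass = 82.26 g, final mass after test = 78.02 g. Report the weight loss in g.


Weight loss = initial − final
WL = 82.26 − 78.02 = 4.24 g

4.24 g


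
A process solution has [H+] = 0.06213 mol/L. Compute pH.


pH = −log10[H+]
pH = −log10(0.06213) = 1.21

1.21


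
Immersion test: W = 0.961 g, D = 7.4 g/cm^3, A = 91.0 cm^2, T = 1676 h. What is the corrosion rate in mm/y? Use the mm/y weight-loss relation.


Apply the mm/y weight-loss relation: CR = 87600 * W / (D * A * T)
Numerator: 87600 * 0.961 = 84183.6
Denominator: 7.4 * 91.0 * 1676 = 1128618.4
CR = 84183.6 / 1128618.4 = 0.0746 mm/y

0.0746 mm/y


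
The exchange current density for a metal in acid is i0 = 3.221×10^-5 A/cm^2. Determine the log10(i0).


i0 = 3.221×10^-5 A/cm^2
log10(i0) = -4.492

-4.492


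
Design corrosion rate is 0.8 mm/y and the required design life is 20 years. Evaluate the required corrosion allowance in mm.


Corrosion allowance = CR × design life
CA = 0.8 * 20 = 16.0 mm

16.0 mm


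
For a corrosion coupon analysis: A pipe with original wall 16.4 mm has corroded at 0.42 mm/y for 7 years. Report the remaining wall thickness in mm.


Remaining wall = original − CR × time
t = 16.4 − 0.42*7 = 16.4 − 2.94 = 13.46 mm

13.46 mm


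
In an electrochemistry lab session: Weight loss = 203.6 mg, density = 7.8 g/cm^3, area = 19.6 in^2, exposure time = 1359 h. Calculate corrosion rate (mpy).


Apply the mpy weight-loss relation: CR = 534 * W / (D * A * T)
Numerator: 534 * 203.6 = 108722.4
Denominator: 7.8 * 19.6 * 1359 = 207763.92
CR = 108722.4 / 207763.92 = 0.5233 mpy

0.5233 mpy


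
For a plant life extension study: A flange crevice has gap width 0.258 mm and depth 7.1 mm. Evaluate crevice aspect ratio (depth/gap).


Aspect ratio = depth / gap
Ratio = 7.1 / 0.258 = 27.5

27.5


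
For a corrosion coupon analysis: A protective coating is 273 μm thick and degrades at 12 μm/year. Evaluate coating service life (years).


Service life = thickness / degradation rate
Life = 273 / 12 = 22.8 years

22.8 years


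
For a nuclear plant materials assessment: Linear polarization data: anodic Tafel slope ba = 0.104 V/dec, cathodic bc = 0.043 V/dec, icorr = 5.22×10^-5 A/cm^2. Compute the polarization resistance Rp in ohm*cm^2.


Apply the Stern-Geary equation: Rp = ba*bc / (2.303*icorr*(ba+bc))
ba*bc = 0.104*0.043 = 0.004472
ba+bc = 0.147; 2.303*icorr*(ba+bc) = 2.303*5.22×10^-5*0.147 = 1.767184×10^-5
Rp = 0.004472 / 1.767184×10^-5 = 253.1 ohm*cm^2

253.1 ohm*cm^2


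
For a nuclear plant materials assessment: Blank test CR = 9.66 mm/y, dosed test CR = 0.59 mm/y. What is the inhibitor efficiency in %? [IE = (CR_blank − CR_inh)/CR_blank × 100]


Apply the inhibitor-efficiency definition: IE = (CR_blank − CR_inh)/CR_blank × 100
IE = (9.66 − 0.59) / 9.66 × 100
IE = 9.07 / 9.66 × 100 = 93.9 %

93.9 %


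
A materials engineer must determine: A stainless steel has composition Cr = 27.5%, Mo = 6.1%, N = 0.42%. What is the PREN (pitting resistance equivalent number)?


Apply the PREN formula: PREN = Cr + 3.3*Mo + 16*N
PREN = 27.5 + 3.3*6.1 + 16*0.42
PREN = 27.5 + 20.13 + 6.72 = 54.35

54.35


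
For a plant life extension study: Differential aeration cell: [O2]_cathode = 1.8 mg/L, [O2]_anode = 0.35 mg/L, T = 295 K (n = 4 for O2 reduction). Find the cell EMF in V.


Apply the Nernst concentration-cell relation: E = (RT/nF)*ln(C_cathode/C_anode)
RT/nF = 8.314*295/(4*96485) = 0.00635495 V
ln(1.8/0.35) = 1.63761
E = 0.00635495 * 1.63761 = 0.01041 V

0.01041 V


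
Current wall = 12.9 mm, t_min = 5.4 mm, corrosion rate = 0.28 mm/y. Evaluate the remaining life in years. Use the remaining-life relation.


Apply the remaining-life relation: RL = (t_current − t_min) / CR
RL = (12.9 − 5.4) / 0.28 = 7.5 / 0.28 = 26.8 years

26.8 years


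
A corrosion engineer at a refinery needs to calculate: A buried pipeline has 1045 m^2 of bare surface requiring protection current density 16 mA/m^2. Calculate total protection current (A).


I = area * current density, then convert mA → A (÷1000)
I = 1045 * 16 / 1000 = 16.72 A

16.72 A


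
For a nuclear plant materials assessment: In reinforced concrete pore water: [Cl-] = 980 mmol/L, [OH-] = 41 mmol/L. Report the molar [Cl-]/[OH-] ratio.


Threshold parameter = [Cl-] / [OH-] (molar basis; both in mmol/L, so units cancel)
Ratio = 980 / 41 = 23.9

23.9


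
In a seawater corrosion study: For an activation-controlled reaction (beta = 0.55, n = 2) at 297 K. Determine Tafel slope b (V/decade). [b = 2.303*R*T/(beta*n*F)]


Apply the Tafel slope relation: b = 2.303*R*T/(beta*n*F)
Numerator: 2.303 * 8.314 * 297 = 5686.7
Denominator: 0.55 * 2 * 96485 = 106133.5
b = 5686.7 / 106133.5 = 0.0536 V/decade

0.0536 V/decade


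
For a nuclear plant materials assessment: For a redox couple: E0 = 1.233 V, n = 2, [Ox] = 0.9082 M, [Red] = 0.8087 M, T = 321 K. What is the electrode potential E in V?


Apply the Nernst equation: E = E0 + (RT/nF)*ln([Ox]/[Red])
Step 1: RT/nF = 8.314*321/(2*96485) = 0.0138301 V
Step 2: [Ox]/[Red] = 0.9082/0.8087 = 1.123037
Step 3: ln(1.123037) = 0.116037
Step 4: correction = 0.0138301 * 0.116037 = 0.002 V
E = 1.233 + 0.002 = 1.235 V

1.235 V


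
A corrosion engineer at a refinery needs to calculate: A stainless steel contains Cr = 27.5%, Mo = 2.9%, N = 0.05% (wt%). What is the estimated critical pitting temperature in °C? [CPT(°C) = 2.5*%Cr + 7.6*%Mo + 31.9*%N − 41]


Apply the ASTM G48 empirical CPT estimate: CPT(°C) = 2.5*%Cr + 7.6*%Mo + 31.9*%N − 41
2.5*27.5 = 68.75; 7.6*2.9 = 22.04; 31.9*0.05 = 1.595
CPT = 68.75 + 22.04 + 1.595 − 41 = 51.385 °C
Rounded to 0.1 °C: CPT ≈ 51.4 °C

51.4 °C


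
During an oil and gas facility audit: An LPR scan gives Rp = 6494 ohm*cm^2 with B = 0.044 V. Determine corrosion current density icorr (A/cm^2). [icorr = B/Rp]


Apply the Stern-Geary relation: icorr = B / Rp
icorr = 0.044 / 6494 = 6.775×10^-6 A/cm^2

6.775×10^-6 A/cm^2


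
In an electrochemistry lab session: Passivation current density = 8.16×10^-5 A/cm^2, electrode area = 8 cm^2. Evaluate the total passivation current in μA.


I = i_pass * A, then convert A → μA (×10^6)
I = 8.16×10^-5 * 8 * 10^6 = 652.8 μA

652.8 μA


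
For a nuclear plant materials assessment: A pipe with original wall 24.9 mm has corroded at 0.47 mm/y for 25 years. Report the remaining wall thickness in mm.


Remaining wall = original − CR × time
t = 24.9 − 0.47*25 = 24.9 − 11.75 = 13.15 mm

13.15 mm


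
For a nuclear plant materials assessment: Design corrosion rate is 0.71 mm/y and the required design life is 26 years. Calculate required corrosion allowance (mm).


Corrosion allowance = CR × design life
CA = 0.71 * 26 = 18.46 mm

18.46 mm


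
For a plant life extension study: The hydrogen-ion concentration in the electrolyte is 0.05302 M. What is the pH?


pH = −log10[H+]
pH = −log10(0.05302) = 1.28

1.28


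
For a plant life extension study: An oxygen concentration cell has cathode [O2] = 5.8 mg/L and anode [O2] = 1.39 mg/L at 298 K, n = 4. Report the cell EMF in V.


Apply the Nernst concentration-cell relation: E = (RT/nF)*ln(C_cathode/C_anode)
RT/nF = 8.314*298/(4*96485) = 0.00641958 V
ln(5.8/1.39) = 1.42855
E = 0.00641958 * 1.42855 = 0.00917 V

0.00917 V


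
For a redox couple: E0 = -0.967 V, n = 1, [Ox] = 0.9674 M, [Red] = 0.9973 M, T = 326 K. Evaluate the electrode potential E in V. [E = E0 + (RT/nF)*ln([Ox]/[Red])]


Apply the Nernst equation: E = E0 + (RT/nF)*ln([Ox]/[Red])
Step 1: RT/nF = 8.314*326/(1*96485) = 0.02809104 V
Step 2: [Ox]/[Red] = 0.9674/0.9973 = 0.970019
Step 3: ln(0.970019) = -0.03044
Step 4: correction = 0.02809104 * -0.03044 = -0.001 V
E = -0.967 + -0.001 = -0.968 V

-0.968 V


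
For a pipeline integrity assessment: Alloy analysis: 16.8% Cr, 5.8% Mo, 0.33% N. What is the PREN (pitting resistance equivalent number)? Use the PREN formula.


Apply the PREN formula: PREN = Cr + 3.3*Mo + 16*N
PREN = 16.8 + 3.3*5.8 + 16*0.33
PREN = 16.8 + 19.14 + 5.28 = 41.22

41.22


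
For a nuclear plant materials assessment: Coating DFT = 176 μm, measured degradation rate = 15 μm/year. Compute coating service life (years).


Service life = thickness / degradation rate
Life = 176 / 15 = 11.7 years

11.7 years


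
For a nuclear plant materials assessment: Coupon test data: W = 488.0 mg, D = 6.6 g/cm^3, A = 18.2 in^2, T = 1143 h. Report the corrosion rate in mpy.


Apply the mpy weight-loss relation: CR = 534 * W / (D * A * T)
Numerator: 534 * 488.0 = 260592.0
Denominator: 6.6 * 18.2 * 1143 = 137297.16
CR = 260592.0 / 137297.16 = 1.898 mpy

1.898 mpy


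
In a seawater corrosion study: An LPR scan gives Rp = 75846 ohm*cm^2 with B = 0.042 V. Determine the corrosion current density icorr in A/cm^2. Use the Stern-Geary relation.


Apply the Stern-Geary relation: icorr = B / Rp
icorr = 0.042 / 75846 = 5.538×10^-7 A/cm^2

5.538×10^-7 A/cm^2


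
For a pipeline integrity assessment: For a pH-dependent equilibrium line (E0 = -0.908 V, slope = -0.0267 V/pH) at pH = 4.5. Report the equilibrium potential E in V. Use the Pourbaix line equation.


Apply the Pourbaix line equation: E = E0 + slope*pH
E = -0.908 + (-0.0267)*4.5 = -0.908 + (-0.12015) = -1.02815 V
Rounded to 3 decimal places: E = -1.028 V

-1.028 V


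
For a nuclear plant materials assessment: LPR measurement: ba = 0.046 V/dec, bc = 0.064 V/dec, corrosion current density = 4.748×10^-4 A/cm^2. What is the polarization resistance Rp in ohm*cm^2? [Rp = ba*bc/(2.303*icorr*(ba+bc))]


Apply the Stern-Geary equation: Rp = ba*bc / (2.303*icorr*(ba+bc))
ba*bc = 0.046*0.064 = 0.002944
ba+bc = 0.11; 2.303*icorr*(ba+bc) = 2.303*4.748×10^-4*0.11 = 1.2028108×10^-4
Rp = 0.002944 / 1.2028108×10^-4 = 24.5 ohm*cm^2

24.5 ohm*cm^2


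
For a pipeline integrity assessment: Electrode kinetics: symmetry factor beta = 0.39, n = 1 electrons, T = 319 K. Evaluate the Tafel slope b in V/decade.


Apply the Tafel slope relation: b = 2.303*R*T/(beta*n*F)
Numerator: 2.303 * 8.314 * 319 = 6107.94
Denominator: 0.39 * 1 * 96485 = 37629.15
b = 6107.94 / 37629.15 = 0.1623 V/decade

0.1623 V/decade


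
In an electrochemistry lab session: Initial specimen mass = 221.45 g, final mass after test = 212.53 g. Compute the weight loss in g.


Weight loss = initial − final
WL = 221.45 − 212.53 = 8.92 g

8.92 g


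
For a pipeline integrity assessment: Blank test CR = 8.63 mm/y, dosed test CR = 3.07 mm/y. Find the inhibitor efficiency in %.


Apply the inhibitor-efficiency definition: IE = (CR_blank − CR_inh)/CR_blank × 100
IE = (8.63 − 3.07) / 8.63 × 100
IE = 5.56 / 8.63 × 100 = 64.4 %

64.4 %


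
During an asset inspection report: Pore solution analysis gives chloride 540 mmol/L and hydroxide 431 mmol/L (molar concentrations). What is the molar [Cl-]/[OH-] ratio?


Threshold parameter = [Cl-] / [OH-] (molar basis; both in mmol/L, so units cancel)
Ratio = 540 / 431 = 1.25

1.25


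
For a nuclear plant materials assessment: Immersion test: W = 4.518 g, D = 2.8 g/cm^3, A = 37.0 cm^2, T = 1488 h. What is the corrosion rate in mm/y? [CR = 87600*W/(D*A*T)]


Apply the mm/y weight-loss relation: CR = 87600 * W / (D * A * T)
Numerator: 87600 * 4.518 = 395776.8
Denominator: 2.8 * 37.0 * 1488 = 154156.8
CR = 395776.8 / 154156.8 = 2.5674 mm/y

2.5674 mm/y


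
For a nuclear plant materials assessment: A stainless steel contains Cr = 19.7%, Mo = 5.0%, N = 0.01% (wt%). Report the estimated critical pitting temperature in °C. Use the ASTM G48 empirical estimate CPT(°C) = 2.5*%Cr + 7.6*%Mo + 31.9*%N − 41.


Apply the ASTM G48 empirical CPT estimate: CPT(°C) = 2.5*%Cr + 7.6*%Mo + 31.9*%N − 41
2.5*19.7 = 49.25; 7.6*5.0 = 38; 31.9*0.01 = 0.319
CPT = 49.25 + 38 + 0.319 − 41 = 46.569 °C
Rounded to 0.1 °C: CPT ≈ 46.6 °C

46.6 °C


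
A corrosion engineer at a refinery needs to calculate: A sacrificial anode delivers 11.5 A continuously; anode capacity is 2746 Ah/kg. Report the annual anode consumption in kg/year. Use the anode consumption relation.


Annual consumption = current * hours per year / capacity
Rate = 11.5 * 8760 / 2746 = 36.7 kg/year

36.7 kg/year


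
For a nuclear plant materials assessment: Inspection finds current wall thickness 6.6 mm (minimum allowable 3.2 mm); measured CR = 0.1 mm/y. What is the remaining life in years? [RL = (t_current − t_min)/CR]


Apply the remaining-life relation: RL = (t_current − t_min) / CR
RL = (6.6 − 3.2) / 0.1 = 3.4 / 0.1 = 34.0 years

34.0 years


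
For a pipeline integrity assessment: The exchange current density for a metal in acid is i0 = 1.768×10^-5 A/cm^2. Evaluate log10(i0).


i0 = 1.768×10^-5 A/cm^2
log10(i0) = -4.753

-4.753


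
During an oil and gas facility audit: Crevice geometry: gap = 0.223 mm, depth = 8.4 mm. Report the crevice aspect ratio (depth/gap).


Aspect ratio = depth / gap
Ratio = 8.4 / 0.223 = 37.7

37.7


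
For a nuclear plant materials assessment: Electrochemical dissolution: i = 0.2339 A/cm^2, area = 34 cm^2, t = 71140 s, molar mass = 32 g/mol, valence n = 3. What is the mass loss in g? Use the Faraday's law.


Apply Faraday's law: m = i*A*t*M / (n*F)
Total charge passed Q = i*A*t = 0.2339*34*71140 = 565747.964 C
m = Q*M/(n*F) = 565747.964*32/(3*96485) = 62.5449 g

62.5449 g


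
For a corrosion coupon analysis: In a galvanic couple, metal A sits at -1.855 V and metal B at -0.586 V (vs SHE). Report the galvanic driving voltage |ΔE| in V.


Driving voltage is the absolute potential difference.
|ΔE| = |-1.855 − (-0.586)| = 1.269 V

1.269 V


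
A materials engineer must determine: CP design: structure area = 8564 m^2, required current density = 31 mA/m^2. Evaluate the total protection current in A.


I = area * current density, then convert mA → A (÷1000)
I = 8564 * 31 / 1000 = 265.48 A

265.48 A


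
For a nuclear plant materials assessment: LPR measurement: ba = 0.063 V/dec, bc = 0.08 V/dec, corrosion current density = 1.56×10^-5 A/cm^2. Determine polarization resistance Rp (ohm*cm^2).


Apply the Stern-Geary equation: Rp = ba*bc / (2.303*icorr*(ba+bc))
ba*bc = 0.063*0.08 = 0.00504
ba+bc = 0.143; 2.303*icorr*(ba+bc) = 2.303*1.56×10^-5*0.143 = 5.1375324×10^-6
Rp = 0.00504 / 5.1375324×10^-6 = 981.0 ohm*cm^2

981.0 ohm*cm^2


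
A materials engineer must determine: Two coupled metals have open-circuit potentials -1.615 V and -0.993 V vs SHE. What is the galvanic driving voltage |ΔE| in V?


Driving voltage is the absolute potential difference.
|ΔE| = |-1.615 − (-0.993)| = 0.622 V

0.622 V


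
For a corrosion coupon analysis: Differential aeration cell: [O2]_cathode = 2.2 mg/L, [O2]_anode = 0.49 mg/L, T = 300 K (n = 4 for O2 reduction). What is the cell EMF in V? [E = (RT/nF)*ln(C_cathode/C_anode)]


Apply the Nernst concentration-cell relation: E = (RT/nF)*ln(C_cathode/C_anode)
RT/nF = 8.314*300/(4*96485) = 0.00646266 V
ln(2.2/0.49) = 1.50181
E = 0.00646266 * 1.50181 = 0.00971 V

0.00971 V


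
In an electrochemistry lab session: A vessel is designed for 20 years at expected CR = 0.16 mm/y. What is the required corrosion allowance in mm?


Corrosion allowance = CR × design life
CA = 0.16 * 20 = 3.2 mm

3.2 mm
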